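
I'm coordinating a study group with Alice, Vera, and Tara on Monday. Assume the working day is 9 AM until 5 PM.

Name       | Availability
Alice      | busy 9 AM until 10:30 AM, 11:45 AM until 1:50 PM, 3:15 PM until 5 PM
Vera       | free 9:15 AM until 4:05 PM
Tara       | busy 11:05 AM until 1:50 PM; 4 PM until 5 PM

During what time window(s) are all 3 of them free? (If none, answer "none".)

10:30-11:05, 13:50-15:15

Alice free: 10:30-11:45, 13:50-15:15 (invert busy blocks within the working day).
Vera free: 09:15-16:05.
Tara free: 09:00-11:05, 13:50-16:00 (invert busy blocks within the working day).
Alice ∩ Vera: 10:30-11:45, 13:50-15:15.
Alice ∩ Vera ∩ Tara: 10:30-11:05, 13:50-15:15.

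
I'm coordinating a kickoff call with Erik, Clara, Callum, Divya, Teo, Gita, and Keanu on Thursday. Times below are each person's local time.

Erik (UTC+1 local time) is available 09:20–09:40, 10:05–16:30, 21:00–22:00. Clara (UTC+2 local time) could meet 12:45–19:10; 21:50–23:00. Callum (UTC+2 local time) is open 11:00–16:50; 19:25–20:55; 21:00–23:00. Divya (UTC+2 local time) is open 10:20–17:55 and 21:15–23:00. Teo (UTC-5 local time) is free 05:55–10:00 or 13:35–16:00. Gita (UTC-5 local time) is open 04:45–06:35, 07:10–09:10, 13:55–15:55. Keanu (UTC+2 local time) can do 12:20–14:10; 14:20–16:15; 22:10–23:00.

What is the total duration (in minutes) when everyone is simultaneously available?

Erik in UTC: 08:20-08:40, 09:05-15:30, 20:00-21:00 (subtract 1h to convert from UTC+1).
Clara in UTC: 10:45-17:10, 19:50-21:00 (subtract 2h to convert from UTC+2).
Callum in UTC: 09:00-14:50, 17:25-18:55, 19:00-21:00 (subtract 2h to convert from UTC+2).
Divya in UTC: 08:20-15:55, 19:15-21:00 (subtract 2h to convert from UTC+2).
Teo in UTC: 10:55-15:00, 18:35-21:00 (add 5h to convert from UTC-5).
Gita in UTC: 09:45-11:35, 12:10-14:10, 18:55-20:55 (add 5h to convert from UTC-5).
Keanu in UTC: 10:20-12:10, 12:20-14:15, 20:10-21:00 (subtract 2h to convert from UTC+2).
Erik ∩ Clara: 10:45-15:30, 20:00-21:00.
Erik ∩ Clara ∩ Callum: 10:45-14:50, 20:00-21:00.
Erik ∩ Clara ∩ Callum ∩ Divya: 10:45-14:50, 20:00-21:00.
Erik ∩ Clara ∩ Callum ∩ Divya ∩ Teo: 10:55-14:50, 20:00-21:00.
Erik ∩ Clara ∩ Callum ∩ Divya ∩ Teo ∩ Gita: 10:55-11:35, 12:10-14:10, 20:00-20:55.
Erik ∩ Clara ∩ Callum ∩ Divya ∩ Teo ∩ Gita ∩ Keanu: 10:55-11:35, 12:20-14:10, 20:10-20:55.
Those are the intersection windows.
Summing the common windows: 40 + 110 + 45 = 195 minutes.

195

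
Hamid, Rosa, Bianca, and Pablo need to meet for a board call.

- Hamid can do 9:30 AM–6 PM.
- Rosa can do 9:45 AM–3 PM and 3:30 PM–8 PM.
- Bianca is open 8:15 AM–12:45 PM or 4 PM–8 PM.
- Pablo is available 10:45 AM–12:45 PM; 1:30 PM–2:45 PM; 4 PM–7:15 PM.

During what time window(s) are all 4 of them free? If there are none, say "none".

10:45-12:45, 16:00-18:00

Hamid ∩ Rosa: 09:45-15:00, 15:30-18:00.
Hamid ∩ Rosa ∩ Bianca: 09:45-12:45, 16:00-18:00.
Hamid ∩ Rosa ∩ Bianca ∩ Pablo: 10:45-12:45, 16:00-18:00.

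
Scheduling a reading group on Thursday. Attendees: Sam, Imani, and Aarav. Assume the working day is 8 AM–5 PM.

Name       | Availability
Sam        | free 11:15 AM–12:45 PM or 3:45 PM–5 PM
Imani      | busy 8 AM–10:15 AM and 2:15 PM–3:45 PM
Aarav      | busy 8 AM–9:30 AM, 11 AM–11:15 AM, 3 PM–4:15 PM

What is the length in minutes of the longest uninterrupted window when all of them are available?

90

Sam free: 11:15-12:45, 15:45-17:00.
Imani free: 10:15-14:15, 15:45-17:00 (invert busy blocks within the working day).
Aarav free: 09:30-11:00, 11:15-15:00, 16:15-17:00 (invert busy blocks within the working day).
Sam ∩ Imani: 11:15-12:45, 15:45-17:00.
Sam ∩ Imani ∩ Aarav: 11:15-12:45, 16:15-17:00.
The longest is 11:15-12:45 at 90 minutes.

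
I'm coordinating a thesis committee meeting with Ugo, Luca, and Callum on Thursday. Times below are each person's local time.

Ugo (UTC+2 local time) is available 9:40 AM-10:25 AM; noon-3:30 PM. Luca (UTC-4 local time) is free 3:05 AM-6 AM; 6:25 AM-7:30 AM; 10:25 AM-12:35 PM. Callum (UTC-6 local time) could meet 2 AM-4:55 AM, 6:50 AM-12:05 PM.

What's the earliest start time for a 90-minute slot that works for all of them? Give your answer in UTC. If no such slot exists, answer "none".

Ugo in UTC: 07:40-08:25, 10:00-13:30 (subtract 2h to convert from UTC+2).
Luca in UTC: 07:05-10:00, 10:25-11:30, 14:25-16:35 (add 4h to convert from UTC-4).
Callum in UTC: 08:00-10:55, 12:50-18:05 (add 6h to convert from UTC-6).
Ugo ∩ Luca: 07:40-08:25, 10:25-11:30.
Ugo ∩ Luca ∩ Callum: 08:00-08:25, 10:25-10:55.
No common window is at least 90 minutes long.

none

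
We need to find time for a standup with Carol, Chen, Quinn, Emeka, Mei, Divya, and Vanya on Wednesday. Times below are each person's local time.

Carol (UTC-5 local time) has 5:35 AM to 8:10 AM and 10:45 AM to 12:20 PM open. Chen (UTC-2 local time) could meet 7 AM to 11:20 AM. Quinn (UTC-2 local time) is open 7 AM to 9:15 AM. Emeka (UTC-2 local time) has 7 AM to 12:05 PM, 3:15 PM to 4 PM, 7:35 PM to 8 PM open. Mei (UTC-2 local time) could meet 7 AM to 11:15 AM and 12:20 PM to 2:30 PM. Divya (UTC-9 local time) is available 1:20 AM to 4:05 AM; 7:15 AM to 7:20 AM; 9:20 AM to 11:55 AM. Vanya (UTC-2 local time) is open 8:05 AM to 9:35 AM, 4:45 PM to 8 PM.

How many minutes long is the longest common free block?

Carol in UTC: 10:35-13:10, 15:45-17:20 (add 5h to convert from UTC-5).
Chen in UTC: 09:00-13:20 (add 2h to convert from UTC-2).
Quinn in UTC: 09:00-11:15 (add 2h to convert from UTC-2).
Emeka in UTC: 09:00-14:05, 17:15-18:00, 21:35-22:00 (add 2h to convert from UTC-2).
Mei in UTC: 09:00-13:15, 14:20-16:30 (add 2h to convert from UTC-2).
Divya in UTC: 10:20-13:05, 16:15-16:20, 18:20-20:55 (add 9h to convert from UTC-9).
Vanya in UTC: 10:05-11:35, 18:45-22:00 (add 2h to convert from UTC-2).
Carol ∩ Chen: 10:35-13:10.
Carol ∩ Chen ∩ Quinn: 10:35-11:15.
Carol ∩ Chen ∩ Quinn ∩ Emeka: 10:35-11:15.
Carol ∩ Chen ∩ Quinn ∩ Emeka ∩ Mei: 10:35-11:15.
Carol ∩ Chen ∩ Quinn ∩ Emeka ∩ Mei ∩ Divya: 10:35-11:15.
Carol ∩ Chen ∩ Quinn ∩ Emeka ∩ Mei ∩ Divya ∩ Vanya: 10:35-11:15.
The longest is 10:35-11:15 at 40 minutes.

40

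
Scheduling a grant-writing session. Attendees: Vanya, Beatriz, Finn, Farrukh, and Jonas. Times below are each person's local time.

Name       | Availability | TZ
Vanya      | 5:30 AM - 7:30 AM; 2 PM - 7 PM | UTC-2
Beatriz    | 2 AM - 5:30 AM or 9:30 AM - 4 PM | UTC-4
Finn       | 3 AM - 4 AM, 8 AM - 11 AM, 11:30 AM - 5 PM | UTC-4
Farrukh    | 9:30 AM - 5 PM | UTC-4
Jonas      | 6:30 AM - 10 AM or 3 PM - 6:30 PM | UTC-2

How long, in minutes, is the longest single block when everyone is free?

180

Vanya in UTC: 07:30-09:30, 16:00-21:00 (add 2h to convert from UTC-2).
Beatriz in UTC: 06:00-09:30, 13:30-20:00 (add 4h to convert from UTC-4).
Finn in UTC: 07:00-08:00, 12:00-15:00, 15:30-21:00 (add 4h to convert from UTC-4).
Farrukh in UTC: 13:30-21:00 (add 4h to convert from UTC-4).
Jonas in UTC: 08:30-12:00, 17:00-20:30 (add 2h to convert from UTC-2).
Vanya ∩ Beatriz: 07:30-09:30, 16:00-20:00.
Vanya ∩ Beatriz ∩ Finn: 07:30-08:00, 16:00-20:00.
Vanya ∩ Beatriz ∩ Finn ∩ Farrukh: 16:00-20:00.
Vanya ∩ Beatriz ∩ Finn ∩ Farrukh ∩ Jonas: 17:00-20:00.
The longest is 17:00-20:00 at 180 minutes.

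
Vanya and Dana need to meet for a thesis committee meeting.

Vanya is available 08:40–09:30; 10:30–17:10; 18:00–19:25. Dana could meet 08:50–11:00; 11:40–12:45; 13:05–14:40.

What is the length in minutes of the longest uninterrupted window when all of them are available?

95

Vanya ∩ Dana: 08:50-09:30, 10:30-11:00, 11:40-12:45, 13:05-14:40.
Those are the intersection windows.
The longest is 13:05-14:40 at 95 minutes.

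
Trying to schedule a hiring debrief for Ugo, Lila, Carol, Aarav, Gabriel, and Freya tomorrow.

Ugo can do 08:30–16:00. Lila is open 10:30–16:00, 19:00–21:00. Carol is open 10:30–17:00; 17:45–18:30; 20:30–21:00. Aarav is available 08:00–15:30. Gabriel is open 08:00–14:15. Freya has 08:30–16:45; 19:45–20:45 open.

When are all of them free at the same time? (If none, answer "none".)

10:30-14:15

Ugo ∩ Lila: 10:30-16:00.
Ugo ∩ Lila ∩ Carol: 10:30-16:00.
Ugo ∩ Lila ∩ Carol ∩ Aarav: 10:30-15:30.
Ugo ∩ Lila ∩ Carol ∩ Aarav ∩ Gabriel: 10:30-14:15.
Ugo ∩ Lila ∩ Carol ∩ Aarav ∩ Gabriel ∩ Freya: 10:30-14:15.
Those are the intersection windows.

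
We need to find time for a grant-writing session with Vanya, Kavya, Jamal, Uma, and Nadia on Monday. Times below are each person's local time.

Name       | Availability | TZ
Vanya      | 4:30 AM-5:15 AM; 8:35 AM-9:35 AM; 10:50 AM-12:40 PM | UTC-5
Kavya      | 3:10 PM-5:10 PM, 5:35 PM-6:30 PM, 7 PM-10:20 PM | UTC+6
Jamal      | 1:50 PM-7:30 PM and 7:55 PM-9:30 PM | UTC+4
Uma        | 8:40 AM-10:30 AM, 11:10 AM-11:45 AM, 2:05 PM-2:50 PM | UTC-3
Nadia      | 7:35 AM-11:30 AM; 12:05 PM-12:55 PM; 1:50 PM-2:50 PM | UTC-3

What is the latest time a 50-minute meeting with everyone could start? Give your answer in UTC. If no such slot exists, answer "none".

Vanya in UTC: 09:30-10:15, 13:35-14:35, 15:50-17:40 (add 5h to convert from UTC-5).
Kavya in UTC: 09:10-11:10, 11:35-12:30, 13:00-16:20 (subtract 6h to convert from UTC+6).
Jamal in UTC: 09:50-15:30, 15:55-17:30 (subtract 4h to convert from UTC+4).
Uma in UTC: 11:40-13:30, 14:10-14:45, 17:05-17:50 (add 3h to convert from UTC-3).
Nadia in UTC: 10:35-14:30, 15:05-15:55, 16:50-17:50 (add 3h to convert from UTC-3).
Vanya ∩ Kavya: 09:30-10:15, 13:35-14:35, 15:50-16:20.
Vanya ∩ Kavya ∩ Jamal: 09:50-10:15, 13:35-14:35, 15:55-16:20.
Vanya ∩ Kavya ∩ Jamal ∩ Uma: 14:10-14:35.
Vanya ∩ Kavya ∩ Jamal ∩ Uma ∩ Nadia: 14:10-14:30.
No common window is at least 50 minutes long.

none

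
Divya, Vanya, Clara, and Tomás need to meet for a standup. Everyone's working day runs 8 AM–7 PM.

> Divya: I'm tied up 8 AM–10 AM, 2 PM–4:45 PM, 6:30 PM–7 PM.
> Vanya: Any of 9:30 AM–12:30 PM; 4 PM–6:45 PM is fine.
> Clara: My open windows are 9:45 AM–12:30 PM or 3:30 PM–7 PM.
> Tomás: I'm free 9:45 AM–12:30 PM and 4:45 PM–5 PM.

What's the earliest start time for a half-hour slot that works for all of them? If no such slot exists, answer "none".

Divya free: 10:00-14:00, 16:45-18:30 (invert busy blocks within the working day).
Vanya free: 09:30-12:30, 16:00-18:45.
Clara free: 09:45-12:30, 15:30-19:00.
Tomás free: 09:45-12:30, 16:45-17:00.
Divya ∩ Vanya: 10:00-12:30, 16:45-18:30.
Divya ∩ Vanya ∩ Clara: 10:00-12:30, 16:45-18:30.
Divya ∩ Vanya ∩ Clara ∩ Tomás: 10:00-12:30, 16:45-17:00.
The first common window of at least 30 minutes is 10:00-12:30, so the earliest start is 10:00.

10:00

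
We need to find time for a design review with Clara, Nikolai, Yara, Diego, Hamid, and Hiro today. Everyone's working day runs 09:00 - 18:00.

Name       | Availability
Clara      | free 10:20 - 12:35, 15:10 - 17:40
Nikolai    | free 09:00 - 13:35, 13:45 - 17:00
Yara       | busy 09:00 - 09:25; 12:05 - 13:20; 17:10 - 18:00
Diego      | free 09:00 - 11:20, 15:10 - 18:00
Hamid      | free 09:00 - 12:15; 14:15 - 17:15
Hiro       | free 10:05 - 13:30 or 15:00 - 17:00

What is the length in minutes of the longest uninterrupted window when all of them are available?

Clara free: 10:20-12:35, 15:10-17:40.
Nikolai free: 09:00-13:35, 13:45-17:00.
Yara free: 09:25-12:05, 13:20-17:10 (invert busy blocks within the working day).
Diego free: 09:00-11:20, 15:10-18:00.
Hamid free: 09:00-12:15, 14:15-17:15.
Hiro free: 10:05-13:30, 15:00-17:00.
Clara ∩ Nikolai: 10:20-12:35, 15:10-17:00.
Clara ∩ Nikolai ∩ Yara: 10:20-12:05, 15:10-17:00.
Clara ∩ Nikolai ∩ Yara ∩ Diego: 10:20-11:20, 15:10-17:00.
Clara ∩ Nikolai ∩ Yara ∩ Diego ∩ Hamid: 10:20-11:20, 15:10-17:00.
Clara ∩ Nikolai ∩ Yara ∩ Diego ∩ Hamid ∩ Hiro: 10:20-11:20, 15:10-17:00.
The longest is 15:10-17:00 at 110 minutes.

110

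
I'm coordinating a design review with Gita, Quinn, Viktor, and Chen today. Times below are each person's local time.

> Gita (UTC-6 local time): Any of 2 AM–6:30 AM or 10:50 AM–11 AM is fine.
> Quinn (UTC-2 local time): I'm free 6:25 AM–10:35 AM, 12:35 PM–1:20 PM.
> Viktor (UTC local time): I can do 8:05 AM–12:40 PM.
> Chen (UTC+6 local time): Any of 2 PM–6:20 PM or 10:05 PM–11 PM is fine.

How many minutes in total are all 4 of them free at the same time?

Gita in UTC: 08:00-12:30, 16:50-17:00 (add 6h to convert from UTC-6).
Quinn in UTC: 08:25-12:35, 14:35-15:20 (add 2h to convert from UTC-2).
Viktor in UTC: 08:05-12:40.
Chen in UTC: 08:00-12:20, 16:05-17:00 (subtract 6h to convert from UTC+6).
Gita ∩ Quinn: 08:25-12:30.
Gita ∩ Quinn ∩ Viktor: 08:25-12:30.
Gita ∩ Quinn ∩ Viktor ∩ Chen: 08:25-12:20.
Those are the intersection windows.
That's a single block of 235 minutes.

235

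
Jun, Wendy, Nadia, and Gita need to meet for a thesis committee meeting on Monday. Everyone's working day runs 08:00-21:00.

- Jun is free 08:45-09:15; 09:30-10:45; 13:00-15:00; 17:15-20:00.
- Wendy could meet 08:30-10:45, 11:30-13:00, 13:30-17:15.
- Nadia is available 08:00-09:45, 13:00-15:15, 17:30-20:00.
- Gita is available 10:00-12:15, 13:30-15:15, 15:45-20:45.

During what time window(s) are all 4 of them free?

Jun ∩ Wendy: 08:45-09:15, 09:30-10:45, 13:30-15:00.
Jun ∩ Wendy ∩ Nadia: 08:45-09:15, 09:30-09:45, 13:30-15:00.
Jun ∩ Wendy ∩ Nadia ∩ Gita: 13:30-15:00.
Those are the intersection windows.

13:30-15:00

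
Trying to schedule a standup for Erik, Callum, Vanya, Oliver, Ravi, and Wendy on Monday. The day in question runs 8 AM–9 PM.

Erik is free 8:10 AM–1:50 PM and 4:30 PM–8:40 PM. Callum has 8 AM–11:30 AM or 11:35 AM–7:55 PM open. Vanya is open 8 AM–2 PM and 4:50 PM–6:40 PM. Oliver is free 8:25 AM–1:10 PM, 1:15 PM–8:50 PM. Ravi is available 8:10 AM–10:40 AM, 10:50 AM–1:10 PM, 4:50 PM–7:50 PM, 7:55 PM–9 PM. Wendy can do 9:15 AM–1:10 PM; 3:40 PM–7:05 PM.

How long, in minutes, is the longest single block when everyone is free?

Erik ∩ Callum: 08:10-11:30, 11:35-13:50, 16:30-19:55.
Erik ∩ Callum ∩ Vanya: 08:10-11:30, 11:35-13:50, 16:50-18:40.
Erik ∩ Callum ∩ Vanya ∩ Oliver: 08:25-11:30, 11:35-13:10, 13:15-13:50, 16:50-18:40.
Erik ∩ Callum ∩ Vanya ∩ Oliver ∩ Ravi: 08:25-10:40, 10:50-11:30, 11:35-13:10, 16:50-18:40.
Erik ∩ Callum ∩ Vanya ∩ Oliver ∩ Ravi ∩ Wendy: 09:15-10:40, 10:50-11:30, 11:35-13:10, 16:50-18:40.
The longest is 16:50-18:40 at 110 minutes.

110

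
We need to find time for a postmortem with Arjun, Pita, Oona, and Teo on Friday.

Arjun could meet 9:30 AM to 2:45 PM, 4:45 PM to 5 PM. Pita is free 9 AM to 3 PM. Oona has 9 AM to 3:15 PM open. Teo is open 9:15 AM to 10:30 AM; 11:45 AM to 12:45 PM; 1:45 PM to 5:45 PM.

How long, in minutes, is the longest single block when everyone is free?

60

Arjun ∩ Pita: 09:30-14:45.
Arjun ∩ Pita ∩ Oona: 09:30-14:45.
Arjun ∩ Pita ∩ Oona ∩ Teo: 09:30-10:30, 11:45-12:45, 13:45-14:45.
The longest is 09:30-10:30 at 60 minutes.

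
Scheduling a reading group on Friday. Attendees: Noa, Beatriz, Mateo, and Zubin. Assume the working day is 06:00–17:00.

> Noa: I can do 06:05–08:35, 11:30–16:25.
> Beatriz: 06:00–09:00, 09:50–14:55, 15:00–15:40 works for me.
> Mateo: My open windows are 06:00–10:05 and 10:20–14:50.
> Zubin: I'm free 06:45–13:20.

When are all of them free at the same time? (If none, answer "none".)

Noa ∩ Beatriz: 06:05-08:35, 11:30-14:55, 15:00-15:40.
Noa ∩ Beatriz ∩ Mateo: 06:05-08:35, 11:30-14:50.
Noa ∩ Beatriz ∩ Mateo ∩ Zubin: 06:45-08:35, 11:30-13:20.

06:45-08:35, 11:30-13:20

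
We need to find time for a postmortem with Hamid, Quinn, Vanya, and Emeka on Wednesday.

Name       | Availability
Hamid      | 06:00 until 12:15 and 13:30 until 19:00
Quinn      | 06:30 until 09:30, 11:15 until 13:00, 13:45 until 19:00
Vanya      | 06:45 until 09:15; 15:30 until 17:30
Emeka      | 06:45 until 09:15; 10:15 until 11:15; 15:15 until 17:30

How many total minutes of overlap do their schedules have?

270

Hamid ∩ Quinn: 06:30-09:30, 11:15-12:15, 13:45-19:00.
Hamid ∩ Quinn ∩ Vanya: 06:45-09:15, 15:30-17:30.
Hamid ∩ Quinn ∩ Vanya ∩ Emeka: 06:45-09:15, 15:30-17:30.
Summing the common windows: 150 + 120 = 270 minutes.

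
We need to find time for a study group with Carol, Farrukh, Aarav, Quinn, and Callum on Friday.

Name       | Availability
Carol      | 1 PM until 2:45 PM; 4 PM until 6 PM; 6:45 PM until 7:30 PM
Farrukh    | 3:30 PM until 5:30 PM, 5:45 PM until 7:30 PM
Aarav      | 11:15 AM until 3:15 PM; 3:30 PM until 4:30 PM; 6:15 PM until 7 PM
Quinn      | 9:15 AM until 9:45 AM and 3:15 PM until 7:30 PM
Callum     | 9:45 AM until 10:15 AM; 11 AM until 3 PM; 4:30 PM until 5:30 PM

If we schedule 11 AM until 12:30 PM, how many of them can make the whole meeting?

1

Callum can make the full 11:00-12:30 slot — that's 1.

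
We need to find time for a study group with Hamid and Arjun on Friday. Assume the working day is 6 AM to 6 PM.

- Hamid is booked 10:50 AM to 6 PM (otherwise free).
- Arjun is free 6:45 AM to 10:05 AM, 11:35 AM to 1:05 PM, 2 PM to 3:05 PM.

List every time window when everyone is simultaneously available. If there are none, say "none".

06:45-10:05

Hamid free: 06:00-10:50 (invert busy blocks within the working day).
Arjun free: 06:45-10:05, 11:35-13:05, 14:00-15:05.
Hamid ∩ Arjun: 06:45-10:05.
Those are the intersection windows.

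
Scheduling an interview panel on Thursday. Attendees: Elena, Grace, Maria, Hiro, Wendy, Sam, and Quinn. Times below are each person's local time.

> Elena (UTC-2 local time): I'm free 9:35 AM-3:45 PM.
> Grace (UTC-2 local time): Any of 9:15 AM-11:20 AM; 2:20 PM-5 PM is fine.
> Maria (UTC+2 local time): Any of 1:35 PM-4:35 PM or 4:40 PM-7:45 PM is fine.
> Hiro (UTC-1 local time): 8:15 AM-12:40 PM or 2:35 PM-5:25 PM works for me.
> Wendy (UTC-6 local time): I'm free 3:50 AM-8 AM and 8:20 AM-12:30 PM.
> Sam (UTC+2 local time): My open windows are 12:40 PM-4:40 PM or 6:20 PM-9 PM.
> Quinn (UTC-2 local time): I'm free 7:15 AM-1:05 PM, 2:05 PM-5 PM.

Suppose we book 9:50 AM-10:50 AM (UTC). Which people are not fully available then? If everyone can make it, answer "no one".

Elena, Grace, Maria, Sam

Elena in UTC: 11:35-17:45 (add 2h to convert from UTC-2).
Grace in UTC: 11:15-13:20, 16:20-19:00 (add 2h to convert from UTC-2).
Maria in UTC: 11:35-14:35, 14:40-17:45 (subtract 2h to convert from UTC+2).
Hiro in UTC: 09:15-13:40, 15:35-18:25 (add 1h to convert from UTC-1).
Wendy in UTC: 09:50-14:00, 14:20-18:30 (add 6h to convert from UTC-6).
Sam in UTC: 10:40-14:40, 16:20-19:00 (subtract 2h to convert from UTC+2).
Quinn in UTC: 09:15-15:05, 16:05-19:00 (add 2h to convert from UTC-2).
Elena: not fully free for 09:50-10:50. Grace: not fully free for 09:50-10:50. Maria: not fully free for 09:50-10:50. Hiro: free for 09:50-10:50. Wendy: free for 09:50-10:50. Sam: not fully free for 09:50-10:50. Quinn: free for 09:50-10:50.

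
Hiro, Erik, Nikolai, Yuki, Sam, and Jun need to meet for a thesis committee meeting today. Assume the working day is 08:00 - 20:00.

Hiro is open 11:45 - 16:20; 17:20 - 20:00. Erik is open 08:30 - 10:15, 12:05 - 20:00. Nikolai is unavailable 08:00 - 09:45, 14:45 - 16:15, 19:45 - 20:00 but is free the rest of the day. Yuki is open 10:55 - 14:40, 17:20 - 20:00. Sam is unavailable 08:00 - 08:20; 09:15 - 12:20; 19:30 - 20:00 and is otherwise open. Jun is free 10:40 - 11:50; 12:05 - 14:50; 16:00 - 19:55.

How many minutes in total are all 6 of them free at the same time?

270

Hiro free: 11:45-16:20, 17:20-20:00.
Erik free: 08:30-10:15, 12:05-20:00.
Nikolai free: 09:45-14:45, 16:15-19:45 (invert busy blocks within the working day).
Yuki free: 10:55-14:40, 17:20-20:00.
Sam free: 08:20-09:15, 12:20-19:30 (invert busy blocks within the working day).
Jun free: 10:40-11:50, 12:05-14:50, 16:00-19:55.
Hiro ∩ Erik: 12:05-16:20, 17:20-20:00.
Hiro ∩ Erik ∩ Nikolai: 12:05-14:45, 16:15-16:20, 17:20-19:45.
Hiro ∩ Erik ∩ Nikolai ∩ Yuki: 12:05-14:40, 17:20-19:45.
Hiro ∩ Erik ∩ Nikolai ∩ Yuki ∩ Sam: 12:20-14:40, 17:20-19:30.
Hiro ∩ Erik ∩ Nikolai ∩ Yuki ∩ Sam ∩ Jun: 12:20-14:40, 17:20-19:30.
Those are the intersection windows.
Summing the common windows: 140 + 130 = 270 minutes.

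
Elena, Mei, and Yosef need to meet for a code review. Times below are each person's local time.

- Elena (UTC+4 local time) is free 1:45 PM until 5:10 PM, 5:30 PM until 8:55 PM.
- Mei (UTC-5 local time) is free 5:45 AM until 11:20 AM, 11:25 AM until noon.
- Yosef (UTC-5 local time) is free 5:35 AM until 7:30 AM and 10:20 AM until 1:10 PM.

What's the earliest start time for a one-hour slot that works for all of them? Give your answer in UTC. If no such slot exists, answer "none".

10:45

Elena in UTC: 09:45-13:10, 13:30-16:55 (subtract 4h to convert from UTC+4).
Mei in UTC: 10:45-16:20, 16:25-17:00 (add 5h to convert from UTC-5).
Yosef in UTC: 10:35-12:30, 15:20-18:10 (add 5h to convert from UTC-5).
Elena ∩ Mei: 10:45-13:10, 13:30-16:20, 16:25-16:55.
Elena ∩ Mei ∩ Yosef: 10:45-12:30, 15:20-16:20, 16:25-16:55.
Those are the intersection windows.
The first common window of at least 60 minutes is 10:45-12:30, so the earliest start is 10:45.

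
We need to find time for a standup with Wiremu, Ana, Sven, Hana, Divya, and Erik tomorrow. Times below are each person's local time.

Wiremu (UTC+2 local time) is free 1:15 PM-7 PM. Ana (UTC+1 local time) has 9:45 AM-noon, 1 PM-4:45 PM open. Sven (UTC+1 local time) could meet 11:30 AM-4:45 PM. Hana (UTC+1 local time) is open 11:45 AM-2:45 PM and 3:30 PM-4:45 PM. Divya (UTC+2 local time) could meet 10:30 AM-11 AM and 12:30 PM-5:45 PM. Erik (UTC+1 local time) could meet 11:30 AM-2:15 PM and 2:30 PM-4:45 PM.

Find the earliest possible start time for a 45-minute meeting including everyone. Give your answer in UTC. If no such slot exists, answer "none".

Wiremu in UTC: 11:15-17:00 (subtract 2h to convert from UTC+2).
Ana in UTC: 08:45-11:00, 12:00-15:45 (subtract 1h to convert from UTC+1).
Sven in UTC: 10:30-15:45 (subtract 1h to convert from UTC+1).
Hana in UTC: 10:45-13:45, 14:30-15:45 (subtract 1h to convert from UTC+1).
Divya in UTC: 08:30-09:00, 10:30-15:45 (subtract 2h to convert from UTC+2).
Erik in UTC: 10:30-13:15, 13:30-15:45 (subtract 1h to convert from UTC+1).
Wiremu ∩ Ana: 12:00-15:45.
Wiremu ∩ Ana ∩ Sven: 12:00-15:45.
Wiremu ∩ Ana ∩ Sven ∩ Hana: 12:00-13:45, 14:30-15:45.
Wiremu ∩ Ana ∩ Sven ∩ Hana ∩ Divya: 12:00-13:45, 14:30-15:45.
Wiremu ∩ Ana ∩ Sven ∩ Hana ∩ Divya ∩ Erik: 12:00-13:15, 13:30-13:45, 14:30-15:45.
The first common window of at least 45 minutes is 12:00-13:15, so the earliest start is 12:00.

12:00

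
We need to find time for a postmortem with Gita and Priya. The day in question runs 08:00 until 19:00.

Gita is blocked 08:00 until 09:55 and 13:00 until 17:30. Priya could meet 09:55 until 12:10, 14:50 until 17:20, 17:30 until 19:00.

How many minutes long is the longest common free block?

Gita free: 09:55-13:00, 17:30-19:00 (invert busy blocks within the working day).
Priya free: 09:55-12:10, 14:50-17:20, 17:30-19:00.
Gita ∩ Priya: 09:55-12:10, 17:30-19:00.
The longest is 09:55-12:10 at 135 minutes.

135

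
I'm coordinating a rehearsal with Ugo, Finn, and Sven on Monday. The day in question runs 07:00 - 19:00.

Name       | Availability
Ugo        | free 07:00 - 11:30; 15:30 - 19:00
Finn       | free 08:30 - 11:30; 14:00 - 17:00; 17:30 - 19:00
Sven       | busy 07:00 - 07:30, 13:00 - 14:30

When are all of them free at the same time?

08:30-11:30, 15:30-17:00, 17:30-19:00

Ugo free: 07:00-11:30, 15:30-19:00.
Finn free: 08:30-11:30, 14:00-17:00, 17:30-19:00.
Sven free: 07:30-13:00, 14:30-19:00 (invert busy blocks within the working day).
Ugo ∩ Finn: 08:30-11:30, 15:30-17:00, 17:30-19:00.
Ugo ∩ Finn ∩ Sven: 08:30-11:30, 15:30-17:00, 17:30-19:00.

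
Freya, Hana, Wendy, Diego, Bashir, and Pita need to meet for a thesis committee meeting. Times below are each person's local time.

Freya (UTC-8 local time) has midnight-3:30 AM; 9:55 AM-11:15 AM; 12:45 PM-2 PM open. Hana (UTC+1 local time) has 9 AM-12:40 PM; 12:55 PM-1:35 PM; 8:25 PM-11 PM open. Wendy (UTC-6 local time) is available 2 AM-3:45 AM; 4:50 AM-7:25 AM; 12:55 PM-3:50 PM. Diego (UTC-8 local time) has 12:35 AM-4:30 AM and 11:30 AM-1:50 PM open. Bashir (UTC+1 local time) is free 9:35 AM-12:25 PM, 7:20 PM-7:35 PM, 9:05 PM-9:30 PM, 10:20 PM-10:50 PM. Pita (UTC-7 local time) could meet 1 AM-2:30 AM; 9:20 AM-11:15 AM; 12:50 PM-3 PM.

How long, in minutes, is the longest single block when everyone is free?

55

Freya in UTC: 08:00-11:30, 17:55-19:15, 20:45-22:00 (add 8h to convert from UTC-8).
Hana in UTC: 08:00-11:40, 11:55-12:35, 19:25-22:00 (subtract 1h to convert from UTC+1).
Wendy in UTC: 08:00-09:45, 10:50-13:25, 18:55-21:50 (add 6h to convert from UTC-6).
Diego in UTC: 08:35-12:30, 19:30-21:50 (add 8h to convert from UTC-8).
Bashir in UTC: 08:35-11:25, 18:20-18:35, 20:05-20:30, 21:20-21:50 (subtract 1h to convert from UTC+1).
Pita in UTC: 08:00-09:30, 16:20-18:15, 19:50-22:00 (add 7h to convert from UTC-7).
Freya ∩ Hana: 08:00-11:30, 20:45-22:00.
Freya ∩ Hana ∩ Wendy: 08:00-09:45, 10:50-11:30, 20:45-21:50.
Freya ∩ Hana ∩ Wendy ∩ Diego: 08:35-09:45, 10:50-11:30, 20:45-21:50.
Freya ∩ Hana ∩ Wendy ∩ Diego ∩ Bashir: 08:35-09:45, 10:50-11:25, 21:20-21:50.
Freya ∩ Hana ∩ Wendy ∩ Diego ∩ Bashir ∩ Pita: 08:35-09:30, 21:20-21:50.
The longest is 08:35-09:30 at 55 minutes.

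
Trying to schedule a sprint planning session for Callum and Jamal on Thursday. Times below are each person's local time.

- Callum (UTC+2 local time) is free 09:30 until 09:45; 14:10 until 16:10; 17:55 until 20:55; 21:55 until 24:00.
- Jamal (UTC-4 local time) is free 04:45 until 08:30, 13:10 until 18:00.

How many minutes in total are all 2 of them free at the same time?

250

Callum in UTC: 07:30-07:45, 12:10-14:10, 15:55-18:55, 19:55-22:00 (subtract 2h to convert from UTC+2).
Jamal in UTC: 08:45-12:30, 17:10-22:00 (add 4h to convert from UTC-4).
Callum ∩ Jamal: 12:10-12:30, 17:10-18:55, 19:55-22:00.
Summing the common windows: 20 + 105 + 125 = 250 minutes.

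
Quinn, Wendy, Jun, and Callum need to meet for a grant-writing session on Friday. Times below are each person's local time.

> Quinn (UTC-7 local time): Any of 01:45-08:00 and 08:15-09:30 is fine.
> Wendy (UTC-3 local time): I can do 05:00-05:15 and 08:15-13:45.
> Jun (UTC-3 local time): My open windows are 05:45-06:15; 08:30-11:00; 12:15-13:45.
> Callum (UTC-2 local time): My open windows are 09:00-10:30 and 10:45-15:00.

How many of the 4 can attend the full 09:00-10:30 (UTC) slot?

Quinn in UTC: 08:45-15:00, 15:15-16:30 (add 7h to convert from UTC-7).
Wendy in UTC: 08:00-08:15, 11:15-16:45 (add 3h to convert from UTC-3).
Jun in UTC: 08:45-09:15, 11:30-14:00, 15:15-16:45 (add 3h to convert from UTC-3).
Callum in UTC: 11:00-12:30, 12:45-17:00 (add 2h to convert from UTC-2).
Quinn can make the full 09:00-10:30 slot — that's 1.

1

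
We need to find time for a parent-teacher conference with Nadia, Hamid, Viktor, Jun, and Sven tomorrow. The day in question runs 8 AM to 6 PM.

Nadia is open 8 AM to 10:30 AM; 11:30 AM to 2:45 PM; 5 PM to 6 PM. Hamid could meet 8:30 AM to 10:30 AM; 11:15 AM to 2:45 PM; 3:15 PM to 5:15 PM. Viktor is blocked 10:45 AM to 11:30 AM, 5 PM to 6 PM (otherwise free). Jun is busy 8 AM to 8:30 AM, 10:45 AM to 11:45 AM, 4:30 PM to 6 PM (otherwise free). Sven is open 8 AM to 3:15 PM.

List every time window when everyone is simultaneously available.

08:30-10:30, 11:45-14:45

Nadia free: 08:00-10:30, 11:30-14:45, 17:00-18:00.
Hamid free: 08:30-10:30, 11:15-14:45, 15:15-17:15.
Viktor free: 08:00-10:45, 11:30-17:00 (invert busy blocks within the working day).
Jun free: 08:30-10:45, 11:45-16:30 (invert busy blocks within the working day).
Sven free: 08:00-15:15.
Nadia ∩ Hamid: 08:30-10:30, 11:30-14:45, 17:00-17:15.
Nadia ∩ Hamid ∩ Viktor: 08:30-10:30, 11:30-14:45.
Nadia ∩ Hamid ∩ Viktor ∩ Jun: 08:30-10:30, 11:45-14:45.
Nadia ∩ Hamid ∩ Viktor ∩ Jun ∩ Sven: 08:30-10:30, 11:45-14:45.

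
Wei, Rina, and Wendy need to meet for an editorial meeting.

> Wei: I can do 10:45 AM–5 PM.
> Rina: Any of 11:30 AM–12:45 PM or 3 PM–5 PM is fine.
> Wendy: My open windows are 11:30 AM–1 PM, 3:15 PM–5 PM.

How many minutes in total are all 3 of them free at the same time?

180

Wei ∩ Rina: 11:30-12:45, 15:00-17:00.
Wei ∩ Rina ∩ Wendy: 11:30-12:45, 15:15-17:00.
Summing the common windows: 75 + 105 = 180 minutes.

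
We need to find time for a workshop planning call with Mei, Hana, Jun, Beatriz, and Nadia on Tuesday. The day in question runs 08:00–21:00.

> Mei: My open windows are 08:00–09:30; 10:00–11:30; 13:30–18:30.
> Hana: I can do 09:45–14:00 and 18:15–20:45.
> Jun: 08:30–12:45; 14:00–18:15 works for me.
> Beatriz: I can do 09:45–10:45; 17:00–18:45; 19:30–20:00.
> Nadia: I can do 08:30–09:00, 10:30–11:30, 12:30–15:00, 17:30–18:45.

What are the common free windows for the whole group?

Mei ∩ Hana: 10:00-11:30, 13:30-14:00, 18:15-18:30.
Mei ∩ Hana ∩ Jun: 10:00-11:30.
Mei ∩ Hana ∩ Jun ∩ Beatriz: 10:00-10:45.
Mei ∩ Hana ∩ Jun ∩ Beatriz ∩ Nadia: 10:30-10:45.

10:30-10:45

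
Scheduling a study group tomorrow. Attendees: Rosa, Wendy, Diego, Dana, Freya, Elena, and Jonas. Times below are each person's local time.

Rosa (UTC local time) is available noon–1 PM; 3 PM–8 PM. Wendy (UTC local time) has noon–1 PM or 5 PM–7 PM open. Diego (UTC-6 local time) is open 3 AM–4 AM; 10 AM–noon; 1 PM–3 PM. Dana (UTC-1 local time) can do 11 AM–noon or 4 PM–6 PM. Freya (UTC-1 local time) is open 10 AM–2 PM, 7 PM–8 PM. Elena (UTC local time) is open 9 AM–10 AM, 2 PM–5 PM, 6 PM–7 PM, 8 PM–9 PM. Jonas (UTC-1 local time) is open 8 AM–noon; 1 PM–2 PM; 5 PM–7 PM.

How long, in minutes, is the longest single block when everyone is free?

0

Rosa in UTC: 12:00-13:00, 15:00-20:00.
Wendy in UTC: 12:00-13:00, 17:00-19:00.
Diego in UTC: 09:00-10:00, 16:00-18:00, 19:00-21:00 (add 6h to convert from UTC-6).
Dana in UTC: 12:00-13:00, 17:00-19:00 (add 1h to convert from UTC-1).
Freya in UTC: 11:00-15:00, 20:00-21:00 (add 1h to convert from UTC-1).
Elena in UTC: 09:00-10:00, 14:00-17:00, 18:00-19:00, 20:00-21:00.
Jonas in UTC: 09:00-13:00, 14:00-15:00, 18:00-20:00 (add 1h to convert from UTC-1).
Rosa ∩ Wendy: 12:00-13:00, 17:00-19:00.
Rosa ∩ Wendy ∩ Diego: 17:00-18:00.
Rosa ∩ Wendy ∩ Diego ∩ Dana: 17:00-18:00.
Rosa ∩ Wendy ∩ Diego ∩ Dana ∩ Freya: ∅.
Rosa ∩ Wendy ∩ Diego ∩ Dana ∩ Freya ∩ Elena: ∅.
Rosa ∩ Wendy ∩ Diego ∩ Dana ∩ Freya ∩ Elena ∩ Jonas: ∅.
There is no time when everyone is free.
No common window exists, so the longest block is 0 minutes.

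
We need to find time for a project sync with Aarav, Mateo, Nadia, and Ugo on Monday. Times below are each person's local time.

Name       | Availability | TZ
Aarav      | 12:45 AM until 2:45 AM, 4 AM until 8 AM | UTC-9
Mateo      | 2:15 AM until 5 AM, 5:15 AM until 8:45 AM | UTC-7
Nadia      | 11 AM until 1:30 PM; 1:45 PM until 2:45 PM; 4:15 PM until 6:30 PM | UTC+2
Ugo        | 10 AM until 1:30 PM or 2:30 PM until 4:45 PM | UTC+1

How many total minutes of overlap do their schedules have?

Aarav in UTC: 09:45-11:45, 13:00-17:00 (add 9h to convert from UTC-9).
Mateo in UTC: 09:15-12:00, 12:15-15:45 (add 7h to convert from UTC-7).
Nadia in UTC: 09:00-11:30, 11:45-12:45, 14:15-16:30 (subtract 2h to convert from UTC+2).
Ugo in UTC: 09:00-12:30, 13:30-15:45 (subtract 1h to convert from UTC+1).
Aarav ∩ Mateo: 09:45-11:45, 13:00-15:45.
Aarav ∩ Mateo ∩ Nadia: 09:45-11:30, 14:15-15:45.
Aarav ∩ Mateo ∩ Nadia ∩ Ugo: 09:45-11:30, 14:15-15:45.
Those are the intersection windows.
Summing the common windows: 105 + 90 = 195 minutes.

195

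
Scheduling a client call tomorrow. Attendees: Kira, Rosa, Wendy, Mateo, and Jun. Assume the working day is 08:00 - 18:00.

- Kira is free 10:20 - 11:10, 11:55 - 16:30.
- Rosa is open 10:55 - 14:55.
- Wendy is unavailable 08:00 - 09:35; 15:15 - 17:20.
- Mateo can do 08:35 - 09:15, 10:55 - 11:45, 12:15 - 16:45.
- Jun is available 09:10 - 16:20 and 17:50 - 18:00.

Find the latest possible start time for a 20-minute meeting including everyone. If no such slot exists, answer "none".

Kira free: 10:20-11:10, 11:55-16:30.
Rosa free: 10:55-14:55.
Wendy free: 09:35-15:15, 17:20-18:00 (invert busy blocks within the working day).
Mateo free: 08:35-09:15, 10:55-11:45, 12:15-16:45.
Jun free: 09:10-16:20, 17:50-18:00.
Kira ∩ Rosa: 10:55-11:10, 11:55-14:55.
Kira ∩ Rosa ∩ Wendy: 10:55-11:10, 11:55-14:55.
Kira ∩ Rosa ∩ Wendy ∩ Mateo: 10:55-11:10, 12:15-14:55.
Kira ∩ Rosa ∩ Wendy ∩ Mateo ∩ Jun: 10:55-11:10, 12:15-14:55.
The last common window of at least 20 minutes is 12:15-14:55; a 20-minute meeting can start as late as 14:35 and still end by 14:55.

14:35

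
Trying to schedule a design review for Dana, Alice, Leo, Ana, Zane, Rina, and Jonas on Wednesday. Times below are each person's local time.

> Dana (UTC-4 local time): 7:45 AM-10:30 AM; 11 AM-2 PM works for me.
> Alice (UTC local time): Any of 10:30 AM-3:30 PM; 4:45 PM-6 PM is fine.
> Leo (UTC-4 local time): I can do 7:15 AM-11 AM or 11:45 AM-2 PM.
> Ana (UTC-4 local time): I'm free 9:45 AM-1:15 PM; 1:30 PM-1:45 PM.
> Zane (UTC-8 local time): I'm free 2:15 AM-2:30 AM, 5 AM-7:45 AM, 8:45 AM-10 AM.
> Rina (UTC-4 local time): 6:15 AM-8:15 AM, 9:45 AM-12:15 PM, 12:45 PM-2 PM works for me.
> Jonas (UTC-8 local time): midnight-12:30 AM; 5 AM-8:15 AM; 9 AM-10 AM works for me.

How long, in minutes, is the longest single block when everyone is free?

Dana in UTC: 11:45-14:30, 15:00-18:00 (add 4h to convert from UTC-4).
Alice in UTC: 10:30-15:30, 16:45-18:00.
Leo in UTC: 11:15-15:00, 15:45-18:00 (add 4h to convert from UTC-4).
Ana in UTC: 13:45-17:15, 17:30-17:45 (add 4h to convert from UTC-4).
Zane in UTC: 10:15-10:30, 13:00-15:45, 16:45-18:00 (add 8h to convert from UTC-8).
Rina in UTC: 10:15-12:15, 13:45-16:15, 16:45-18:00 (add 4h to convert from UTC-4).
Jonas in UTC: 08:00-08:30, 13:00-16:15, 17:00-18:00 (add 8h to convert from UTC-8).
Dana ∩ Alice: 11:45-14:30, 15:00-15:30, 16:45-18:00.
Dana ∩ Alice ∩ Leo: 11:45-14:30, 16:45-18:00.
Dana ∩ Alice ∩ Leo ∩ Ana: 13:45-14:30, 16:45-17:15, 17:30-17:45.
Dana ∩ Alice ∩ Leo ∩ Ana ∩ Zane: 13:45-14:30, 16:45-17:15, 17:30-17:45.
Dana ∩ Alice ∩ Leo ∩ Ana ∩ Zane ∩ Rina: 13:45-14:30, 16:45-17:15, 17:30-17:45.
Dana ∩ Alice ∩ Leo ∩ Ana ∩ Zane ∩ Rina ∩ Jonas: 13:45-14:30, 17:00-17:15, 17:30-17:45.
The longest is 13:45-14:30 at 45 minutes.

45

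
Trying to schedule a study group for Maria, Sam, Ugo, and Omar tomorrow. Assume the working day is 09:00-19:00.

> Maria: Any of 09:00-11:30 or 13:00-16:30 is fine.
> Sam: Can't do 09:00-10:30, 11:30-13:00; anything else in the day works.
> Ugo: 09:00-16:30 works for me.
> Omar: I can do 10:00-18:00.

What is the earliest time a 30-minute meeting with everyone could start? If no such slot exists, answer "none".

Maria free: 09:00-11:30, 13:00-16:30.
Sam free: 10:30-11:30, 13:00-19:00 (invert busy blocks within the working day).
Ugo free: 09:00-16:30.
Omar free: 10:00-18:00.
Maria ∩ Sam: 10:30-11:30, 13:00-16:30.
Maria ∩ Sam ∩ Ugo: 10:30-11:30, 13:00-16:30.
Maria ∩ Sam ∩ Ugo ∩ Omar: 10:30-11:30, 13:00-16:30.
So the common availability across everyone is 10:30-11:30, 13:00-16:30.
The first common window of at least 30 minutes is 10:30-11:30, so the earliest start is 10:30.

10:30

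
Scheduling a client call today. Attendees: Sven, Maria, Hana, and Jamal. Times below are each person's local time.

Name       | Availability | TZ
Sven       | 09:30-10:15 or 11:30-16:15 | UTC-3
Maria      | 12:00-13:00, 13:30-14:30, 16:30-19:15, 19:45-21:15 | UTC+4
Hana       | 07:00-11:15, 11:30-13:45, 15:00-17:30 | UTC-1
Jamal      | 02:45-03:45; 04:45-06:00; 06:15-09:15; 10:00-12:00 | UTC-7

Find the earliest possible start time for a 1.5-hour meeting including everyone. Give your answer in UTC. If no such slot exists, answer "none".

none

Sven in UTC: 12:30-13:15, 14:30-19:15 (add 3h to convert from UTC-3).
Maria in UTC: 08:00-09:00, 09:30-10:30, 12:30-15:15, 15:45-17:15 (subtract 4h to convert from UTC+4).
Hana in UTC: 08:00-12:15, 12:30-14:45, 16:00-18:30 (add 1h to convert from UTC-1).
Jamal in UTC: 09:45-10:45, 11:45-13:00, 13:15-16:15, 17:00-19:00 (add 7h to convert from UTC-7).
Sven ∩ Maria: 12:30-13:15, 14:30-15:15, 15:45-17:15.
Sven ∩ Maria ∩ Hana: 12:30-13:15, 14:30-14:45, 16:00-17:15.
Sven ∩ Maria ∩ Hana ∩ Jamal: 12:30-13:00, 14:30-14:45, 16:00-16:15, 17:00-17:15.
No common window is at least 90 minutes long.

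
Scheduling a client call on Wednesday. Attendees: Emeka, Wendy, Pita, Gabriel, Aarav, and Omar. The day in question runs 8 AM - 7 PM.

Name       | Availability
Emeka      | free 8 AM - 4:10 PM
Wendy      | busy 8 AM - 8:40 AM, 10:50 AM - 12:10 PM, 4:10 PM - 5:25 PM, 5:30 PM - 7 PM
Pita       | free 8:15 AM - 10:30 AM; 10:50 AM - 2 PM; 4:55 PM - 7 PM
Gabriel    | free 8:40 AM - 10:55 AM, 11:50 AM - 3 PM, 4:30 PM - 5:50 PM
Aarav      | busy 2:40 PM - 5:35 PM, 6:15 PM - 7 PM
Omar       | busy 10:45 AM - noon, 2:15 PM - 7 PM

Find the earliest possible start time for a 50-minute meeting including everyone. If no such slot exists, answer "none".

08:40

Emeka free: 08:00-16:10.
Wendy free: 08:40-10:50, 12:10-16:10, 17:25-17:30 (invert busy blocks within the working day).
Pita free: 08:15-10:30, 10:50-14:00, 16:55-19:00.
Gabriel free: 08:40-10:55, 11:50-15:00, 16:30-17:50.
Aarav free: 08:00-14:40, 17:35-18:15 (invert busy blocks within the working day).
Omar free: 08:00-10:45, 12:00-14:15 (invert busy blocks within the working day).
Emeka ∩ Wendy: 08:40-10:50, 12:10-16:10.
Emeka ∩ Wendy ∩ Pita: 08:40-10:30, 12:10-14:00.
Emeka ∩ Wendy ∩ Pita ∩ Gabriel: 08:40-10:30, 12:10-14:00.
Emeka ∩ Wendy ∩ Pita ∩ Gabriel ∩ Aarav: 08:40-10:30, 12:10-14:00.
Emeka ∩ Wendy ∩ Pita ∩ Gabriel ∩ Aarav ∩ Omar: 08:40-10:30, 12:10-14:00.
So the common availability across everyone is 08:40-10:30, 12:10-14:00.
The first common window of at least 50 minutes is 08:40-10:30, so the earliest start is 08:40.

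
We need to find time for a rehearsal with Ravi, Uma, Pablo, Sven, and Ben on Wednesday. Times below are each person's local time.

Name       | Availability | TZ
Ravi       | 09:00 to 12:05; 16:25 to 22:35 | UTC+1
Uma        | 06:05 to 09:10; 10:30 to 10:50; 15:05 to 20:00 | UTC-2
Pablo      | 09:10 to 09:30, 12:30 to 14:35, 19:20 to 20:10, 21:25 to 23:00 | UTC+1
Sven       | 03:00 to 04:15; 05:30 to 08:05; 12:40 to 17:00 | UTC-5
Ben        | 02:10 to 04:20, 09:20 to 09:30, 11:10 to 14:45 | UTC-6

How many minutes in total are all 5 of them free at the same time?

90

Ravi in UTC: 08:00-11:05, 15:25-21:35 (subtract 1h to convert from UTC+1).
Uma in UTC: 08:05-11:10, 12:30-12:50, 17:05-22:00 (add 2h to convert from UTC-2).
Pablo in UTC: 08:10-08:30, 11:30-13:35, 18:20-19:10, 20:25-22:00 (subtract 1h to convert from UTC+1).
Sven in UTC: 08:00-09:15, 10:30-13:05, 17:40-22:00 (add 5h to convert from UTC-5).
Ben in UTC: 08:10-10:20, 15:20-15:30, 17:10-20:45 (add 6h to convert from UTC-6).
Ravi ∩ Uma: 08:05-11:05, 17:05-21:35.
Ravi ∩ Uma ∩ Pablo: 08:10-08:30, 18:20-19:10, 20:25-21:35.
Ravi ∩ Uma ∩ Pablo ∩ Sven: 08:10-08:30, 18:20-19:10, 20:25-21:35.
Ravi ∩ Uma ∩ Pablo ∩ Sven ∩ Ben: 08:10-08:30, 18:20-19:10, 20:25-20:45.
Summing the common windows: 20 + 50 + 20 = 90 minutes.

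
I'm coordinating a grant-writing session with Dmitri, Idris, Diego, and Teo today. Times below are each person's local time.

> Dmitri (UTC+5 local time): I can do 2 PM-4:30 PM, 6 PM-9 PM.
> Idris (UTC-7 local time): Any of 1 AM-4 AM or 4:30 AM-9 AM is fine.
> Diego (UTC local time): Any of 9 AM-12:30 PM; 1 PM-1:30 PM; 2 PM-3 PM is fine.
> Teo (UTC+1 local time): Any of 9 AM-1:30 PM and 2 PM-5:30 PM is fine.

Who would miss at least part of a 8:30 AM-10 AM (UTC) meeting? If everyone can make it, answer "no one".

Dmitri in UTC: 09:00-11:30, 13:00-16:00 (subtract 5h to convert from UTC+5).
Idris in UTC: 08:00-11:00, 11:30-16:00 (add 7h to convert from UTC-7).
Diego in UTC: 09:00-12:30, 13:00-13:30, 14:00-15:00.
Teo in UTC: 08:00-12:30, 13:00-16:30 (subtract 1h to convert from UTC+1).
Dmitri: not fully free for 08:30-10:00. Idris: free for 08:30-10:00. Diego: not fully free for 08:30-10:00. Teo: free for 08:30-10:00.

Diego, Dmitri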